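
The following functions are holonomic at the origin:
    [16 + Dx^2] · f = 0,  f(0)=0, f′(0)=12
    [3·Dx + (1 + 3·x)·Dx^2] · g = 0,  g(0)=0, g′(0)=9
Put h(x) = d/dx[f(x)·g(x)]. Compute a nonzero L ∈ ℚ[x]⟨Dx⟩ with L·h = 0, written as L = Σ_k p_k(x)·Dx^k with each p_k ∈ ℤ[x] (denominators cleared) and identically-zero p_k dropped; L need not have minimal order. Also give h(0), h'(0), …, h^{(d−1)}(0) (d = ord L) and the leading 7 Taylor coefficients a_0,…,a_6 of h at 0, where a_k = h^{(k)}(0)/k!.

L = (-252256 - 1400832·x + 774144·x^2 + 36937728·x^3 + 133871616·x^4 + 191102976·x^5 + 95551488·x^6) + (-43296 + 45216·x + 2557440·x^2 + 11404800·x^3 + 19906560·x^4 + 11943936·x^5)·Dx + (-14630 - 16992·x + 831600·x^2 + 6110208·x^3 + 17853696·x^4 + 23887872·x^5 + 11943936·x^6)·Dx^2 + (-2706 + 2826·x + 159840·x^2 + 712800·x^3 + 1244160·x^4 + 746496·x^5)·Dx^3 + (71 + 4410·x + 48951·x^2 + 237600·x^3 + 592920·x^4 + 746496·x^5 + 373248·x^6)·Dx^4  (order 4).
h: a_k = 0, 216, -486, 144, -1485, 6696, -97146/5, …
ICs: h(0) = 0, h′(0) = 216, h′′(0) = -972, h′′′(0) = 864.

f: a_k = 0, 12, 0, -32, 0, 128/5, 0, …
g: a_k = 0, 9, -27/2, 27, -243/4, 729/5, -729/2, …
Product ⇒ symmetric product L₀, ord ≤ 4.
Differentiate: ansatz ord ≤ ord L₀ ⇒ L.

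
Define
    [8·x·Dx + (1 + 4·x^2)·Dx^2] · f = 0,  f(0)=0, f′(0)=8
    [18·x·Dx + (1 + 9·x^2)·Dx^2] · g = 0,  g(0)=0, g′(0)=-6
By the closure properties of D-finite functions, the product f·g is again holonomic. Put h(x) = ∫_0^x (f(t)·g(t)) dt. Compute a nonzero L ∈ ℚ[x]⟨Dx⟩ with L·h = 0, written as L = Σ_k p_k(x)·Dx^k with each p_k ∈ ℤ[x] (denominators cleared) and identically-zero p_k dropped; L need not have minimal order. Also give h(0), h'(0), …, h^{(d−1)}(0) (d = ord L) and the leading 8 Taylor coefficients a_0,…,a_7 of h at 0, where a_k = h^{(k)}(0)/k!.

L = (-864·x - 18720·x^3 - 82944·x^5 + 134784·x^7 + 1119744·x^9)·Dx^2 + (-52 - 3036·x^2 - 33696·x^4 - 72576·x^6 + 471744·x^8 + 1679616·x^10)·Dx^3 + (-104·x - 2072·x^3 - 11232·x^5 + 13968·x^7 + 269568·x^9 + 559872·x^11)·Dx^4 + (-1 - 26·x^2 - 205·x^4 + 7380·x^8 + 33696·x^10 + 46656·x^12)·Dx^5  (order 5).
h: a_k = 0, 0, 0, -16, 0, 208/5, 0, -5616/35, …
ICs: h(0) = 0, h′(0) = 0, h′′(0) = 0, h′′′(0) = -96, h′′′′(0) = 0.

f: a_k = 0, 8, 0, -32/3, 0, 128/5, 0, -512/7, …
g: a_k = 0, -6, 0, 18, 0, -486/5, 0, 4374/7, …
f·g: L₀ = L_f ⊗_s L_g, ord ≤ 2·2.
∫: right-multiply L₀ by Dx.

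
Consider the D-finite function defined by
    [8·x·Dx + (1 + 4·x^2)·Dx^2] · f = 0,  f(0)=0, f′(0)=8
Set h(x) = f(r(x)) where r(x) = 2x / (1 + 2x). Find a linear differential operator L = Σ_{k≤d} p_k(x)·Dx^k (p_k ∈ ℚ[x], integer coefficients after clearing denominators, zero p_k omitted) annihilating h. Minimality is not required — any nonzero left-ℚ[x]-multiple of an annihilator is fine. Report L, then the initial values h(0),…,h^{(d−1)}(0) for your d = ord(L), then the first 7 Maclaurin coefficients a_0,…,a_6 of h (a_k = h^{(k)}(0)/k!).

L = (4 + 40·x)·Dx + (1 + 4·x + 20·x^2)·Dx^2  (order 2).
h: a_k = 0, 16, -32, -64/3, 384, -4864/5, -5632/3, …
ICs: h(0) = 0, h′(0) = 16.

f: a_k = 0, 8, 0, -32/3, 0, 128/5, 0, …
f∘r: x↦r, Dx↦Dx/r' in L_f ⇒ L₀.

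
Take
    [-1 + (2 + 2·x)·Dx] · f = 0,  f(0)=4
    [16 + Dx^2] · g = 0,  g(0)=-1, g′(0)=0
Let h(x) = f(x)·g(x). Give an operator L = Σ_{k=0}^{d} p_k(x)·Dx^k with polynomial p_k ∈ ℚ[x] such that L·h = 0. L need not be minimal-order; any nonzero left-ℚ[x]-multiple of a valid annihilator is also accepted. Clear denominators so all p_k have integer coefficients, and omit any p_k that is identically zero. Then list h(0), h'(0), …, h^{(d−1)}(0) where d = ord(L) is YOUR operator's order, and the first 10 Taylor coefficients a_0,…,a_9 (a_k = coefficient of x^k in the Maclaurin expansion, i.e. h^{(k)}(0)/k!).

f: a_k = 4, 2, -1/2, 1/4, -5/32, 7/64, -21/256, 33/512, -429/8192, 715/16384, …
g: a_k = -1, 0, 8, 0, -32/3, 0, 256/45, 0, -512/315, 0, …
Sym-product of L_f,L_g gives L₀ (≤ ord 2).
L = (67 + 128·x + 64·x^2) + (-4 - 4·x)·Dx + (4 + 8·x + 4·x^2)·Dx^2  (order 2).
h: a_k = -4, -2, 65/2, 63/4, -4465/96, -3733/192, 310129/11520, 219379/23040, -21374753/2580480, -4340803/1720320, …
ICs: h(0) = -4, h′(0) = -2.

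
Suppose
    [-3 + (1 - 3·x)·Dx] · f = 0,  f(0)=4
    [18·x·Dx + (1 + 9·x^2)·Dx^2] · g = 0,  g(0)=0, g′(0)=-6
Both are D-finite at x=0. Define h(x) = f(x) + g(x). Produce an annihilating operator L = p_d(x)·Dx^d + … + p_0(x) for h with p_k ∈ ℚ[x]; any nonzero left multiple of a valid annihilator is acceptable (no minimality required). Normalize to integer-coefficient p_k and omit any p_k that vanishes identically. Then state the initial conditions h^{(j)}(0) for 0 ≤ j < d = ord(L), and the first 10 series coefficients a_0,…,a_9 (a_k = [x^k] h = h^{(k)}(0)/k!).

L = (-18 + 216·x + 486·x^2)·Dx + (12 - 18·x + 108·x^2 + 486·x^3)·Dx^2 + (-1 + 81·x^4)·Dx^3  (order 3).
h: a_k = 4, 6, 36, 126, 324, 4374/5, 2916, 65610/7, 26244, 74358, …
ICs: h(0) = 4, h′(0) = 6, h′′(0) = 72.

f: a_k = 4, 12, 36, 108, 324, 972, 2916, 8748, 26244, 78732, …
g: a_k = 0, -6, 0, 18, 0, -486/5, 0, 4374/7, 0, -4374, …
h₀=f+g: left-lcm gives L₀, ord ≤ 3.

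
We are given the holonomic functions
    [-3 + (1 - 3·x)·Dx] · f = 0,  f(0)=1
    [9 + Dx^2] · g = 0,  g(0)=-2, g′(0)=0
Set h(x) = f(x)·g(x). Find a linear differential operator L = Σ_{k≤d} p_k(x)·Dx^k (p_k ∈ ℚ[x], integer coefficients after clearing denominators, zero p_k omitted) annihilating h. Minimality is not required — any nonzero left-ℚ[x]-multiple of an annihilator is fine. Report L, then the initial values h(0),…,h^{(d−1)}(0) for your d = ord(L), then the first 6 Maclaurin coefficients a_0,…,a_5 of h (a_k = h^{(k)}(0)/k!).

L = (-9 + 27·x) + 6·Dx + (-1 + 3·x)·Dx^2  (order 2).
h: a_k = -2, -6, -9, -27, -351/4, -1053/4, …
ICs: h(0) = -2, h′(0) = -6.

f: a_k = 1, 3, 9, 27, 81, 243, …
g: a_k = -2, 0, 9, 0, -27/4, 0, …
h₀=f·g: eliminate ⇒ L₀, order ≤ 1·2.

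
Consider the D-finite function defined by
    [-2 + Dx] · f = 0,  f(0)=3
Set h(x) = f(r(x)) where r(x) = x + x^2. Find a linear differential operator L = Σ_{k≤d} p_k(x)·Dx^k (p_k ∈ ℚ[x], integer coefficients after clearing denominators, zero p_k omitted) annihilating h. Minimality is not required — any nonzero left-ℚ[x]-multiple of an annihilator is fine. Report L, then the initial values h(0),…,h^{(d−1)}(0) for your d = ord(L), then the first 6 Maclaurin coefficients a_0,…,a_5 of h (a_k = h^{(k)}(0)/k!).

L = (-2 - 4·x) + Dx  (order 1).
h: a_k = 3, 6, 12, 16, 20, 104/5, …
ICs: h(0) = 3.

f: a_k = 3, 6, 6, 4, 2, 4/5, …
L₀ from L_f via x↦r, Dx↦r'^{-1}Dx.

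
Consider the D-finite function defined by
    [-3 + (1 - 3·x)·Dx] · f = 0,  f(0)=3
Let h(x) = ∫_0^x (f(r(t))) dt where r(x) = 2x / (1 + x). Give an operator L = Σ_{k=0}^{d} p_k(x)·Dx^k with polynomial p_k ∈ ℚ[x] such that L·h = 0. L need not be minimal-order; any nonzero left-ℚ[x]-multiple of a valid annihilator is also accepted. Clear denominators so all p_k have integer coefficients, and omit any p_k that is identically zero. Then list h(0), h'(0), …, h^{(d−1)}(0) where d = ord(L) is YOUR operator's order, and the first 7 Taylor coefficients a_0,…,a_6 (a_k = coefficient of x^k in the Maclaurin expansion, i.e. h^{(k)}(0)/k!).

f: a_k = 3, 9, 27, 81, 243, 729, 2187, …
h₀=f(r): pull back L_f along r ⇒ L₀.
h=∫h₀ ⇒ L = L₀·Dx.
L = 6·Dx + (-1 + 4·x + 5·x^2)·Dx^2  (order 2).
h: a_k = 0, 3, 9, 30, 225/2, 450, 1875, …
ICs: h(0) = 0, h′(0) = 3.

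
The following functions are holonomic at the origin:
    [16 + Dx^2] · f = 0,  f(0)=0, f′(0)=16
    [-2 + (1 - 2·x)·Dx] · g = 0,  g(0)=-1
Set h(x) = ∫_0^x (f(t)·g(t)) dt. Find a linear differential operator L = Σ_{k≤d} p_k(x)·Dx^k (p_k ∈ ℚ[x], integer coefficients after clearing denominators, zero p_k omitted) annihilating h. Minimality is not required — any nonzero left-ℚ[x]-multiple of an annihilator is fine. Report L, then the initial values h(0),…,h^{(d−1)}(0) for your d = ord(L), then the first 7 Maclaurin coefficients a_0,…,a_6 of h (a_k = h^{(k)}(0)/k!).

L = (-16 + 32·x)·Dx + 4·Dx^2 + (-1 + 2·x)·Dx^3  (order 3).
h: a_k = 0, 0, -8, -32/3, -16/3, -128/15, -896/45, …
ICs: h(0) = 0, h′(0) = 0, h′′(0) = -16.

f: a_k = 0, 16, 0, -128/3, 0, 512/15, 0, …
g: a_k = -1, -2, -4, -8, -16, -32, -64, …
L₀ := L_f ⊗_s L_g (sym. prod.), ord ≤ 2.
∫: right-multiply L₀ by Dx.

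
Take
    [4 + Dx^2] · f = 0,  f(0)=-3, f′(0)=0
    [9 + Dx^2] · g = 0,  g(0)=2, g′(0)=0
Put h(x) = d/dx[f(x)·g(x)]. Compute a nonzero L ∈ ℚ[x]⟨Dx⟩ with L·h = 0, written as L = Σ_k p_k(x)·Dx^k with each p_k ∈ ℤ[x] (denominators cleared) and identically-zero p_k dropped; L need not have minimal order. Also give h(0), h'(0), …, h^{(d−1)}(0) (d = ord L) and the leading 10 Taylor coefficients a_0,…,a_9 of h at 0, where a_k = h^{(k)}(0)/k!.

f: a_k = -3, 0, 6, 0, -2, 0, 4/15, 0, -2/105, 0, …
g: a_k = 2, 0, -9, 0, 27/4, 0, -81/40, 0, 729/2240, 0, …
Sym-product of L_f,L_g gives L₀ (≤ ord 4).
Derive L from L₀ (diff closure).
L = 25 + 26·Dx^2 + Dx^4  (order 4).
h: a_k = 0, 78, 0, -313, 0, 7813/20, 0, -195313/840, 0, 4882813/60480, …
ICs: h(0) = 0, h′(0) = 78, h′′(0) = 0, h′′′(0) = -1878.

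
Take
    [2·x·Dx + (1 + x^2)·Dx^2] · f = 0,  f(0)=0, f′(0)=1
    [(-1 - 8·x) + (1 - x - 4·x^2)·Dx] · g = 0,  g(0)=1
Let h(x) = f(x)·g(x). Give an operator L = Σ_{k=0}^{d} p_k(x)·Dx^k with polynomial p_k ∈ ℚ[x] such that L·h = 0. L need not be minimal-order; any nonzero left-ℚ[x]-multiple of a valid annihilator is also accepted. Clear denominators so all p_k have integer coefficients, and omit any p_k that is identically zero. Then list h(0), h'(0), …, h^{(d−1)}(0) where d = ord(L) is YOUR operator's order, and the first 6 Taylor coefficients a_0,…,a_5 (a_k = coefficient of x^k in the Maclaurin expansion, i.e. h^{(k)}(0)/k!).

f: a_k = 0, 1, 0, -1/3, 0, 1/5, …
g: a_k = 1, 1, 5, 9, 29, 65, …
h₀=f·g: eliminate ⇒ L₀, order ≤ 2·1.
L = (8 + 2·x + 24·x^2) + (2 + 14·x + 4·x^2 + 24·x^3)·Dx + (-1 + x + 3·x^2 + x^3 + 4·x^4)·Dx^2  (order 2).
h: a_k = 0, 1, 1, 14/3, 26/3, 413/15, …
ICs: h(0) = 0, h′(0) = 1.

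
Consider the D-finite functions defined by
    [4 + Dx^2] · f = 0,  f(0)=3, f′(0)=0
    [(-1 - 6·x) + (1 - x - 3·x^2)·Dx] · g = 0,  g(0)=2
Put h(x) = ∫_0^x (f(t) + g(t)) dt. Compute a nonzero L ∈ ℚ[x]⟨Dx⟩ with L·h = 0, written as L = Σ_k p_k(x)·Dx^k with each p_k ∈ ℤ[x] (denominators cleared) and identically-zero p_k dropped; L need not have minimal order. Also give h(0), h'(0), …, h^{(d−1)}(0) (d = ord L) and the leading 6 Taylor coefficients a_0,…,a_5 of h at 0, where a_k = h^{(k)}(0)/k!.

L = (-92 - 608·x - 512·x^2 - 1104·x^3 - 360·x^4 - 432·x^5)·Dx + (24 - 4·x - 24·x^2 - 80·x^3 - 180·x^4 - 216·x^5 - 216·x^6)·Dx^2 + (-23 - 152·x - 128·x^2 - 276·x^3 - 90·x^4 - 108·x^5)·Dx^3 + (6 - x - 6·x^2 - 20·x^3 - 45·x^4 - 54·x^5 - 54·x^6)·Dx^4  (order 4).
h: a_k = 0, 5, 1, 2/3, 7/2, 8, …
ICs: h(0) = 0, h′(0) = 5, h′′(0) = 2, h′′′(0) = 4.

f: a_k = 3, 0, -6, 0, 2, 0, …
g: a_k = 2, 2, 8, 14, 38, 80, …
Weyl lclm of L_f,L_g ⇒ L₀ (ord ≤ 3).
Integrate: L := L₀·Dx.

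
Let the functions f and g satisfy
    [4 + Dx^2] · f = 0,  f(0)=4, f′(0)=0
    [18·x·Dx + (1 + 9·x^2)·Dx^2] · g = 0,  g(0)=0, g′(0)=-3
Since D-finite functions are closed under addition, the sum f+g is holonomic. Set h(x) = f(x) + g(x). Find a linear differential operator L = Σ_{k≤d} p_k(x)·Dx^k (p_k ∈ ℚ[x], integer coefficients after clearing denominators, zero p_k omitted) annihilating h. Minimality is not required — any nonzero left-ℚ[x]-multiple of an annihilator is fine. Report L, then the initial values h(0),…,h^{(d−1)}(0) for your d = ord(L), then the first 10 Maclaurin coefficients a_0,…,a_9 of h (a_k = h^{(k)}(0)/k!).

f: a_k = 4, 0, -8, 0, 8/3, 0, -16/45, 0, 8/315, 0, …
g: a_k = 0, -3, 0, 9, 0, -243/5, 0, 2187/7, 0, -2187, …
Sum ⇒ L₀ = lclm(L_f,L_g) in ℚ(x)⟨Dx⟩.
L = (-3744·x + 37584·x^3 + 11664·x^5)·Dx + (-28 + 864·x^2 + 10692·x^4 + 5832·x^6)·Dx^2 + (-936·x + 9396·x^3 + 2916·x^5)·Dx^3 + (-7 + 216·x^2 + 2673·x^4 + 1458·x^6)·Dx^4  (order 4).
h: a_k = 4, -3, -8, 9, 8/3, -243/5, -16/45, 2187/7, 8/315, -2187, …
ICs: h(0) = 4, h′(0) = -3, h′′(0) = -16, h′′′(0) = 54.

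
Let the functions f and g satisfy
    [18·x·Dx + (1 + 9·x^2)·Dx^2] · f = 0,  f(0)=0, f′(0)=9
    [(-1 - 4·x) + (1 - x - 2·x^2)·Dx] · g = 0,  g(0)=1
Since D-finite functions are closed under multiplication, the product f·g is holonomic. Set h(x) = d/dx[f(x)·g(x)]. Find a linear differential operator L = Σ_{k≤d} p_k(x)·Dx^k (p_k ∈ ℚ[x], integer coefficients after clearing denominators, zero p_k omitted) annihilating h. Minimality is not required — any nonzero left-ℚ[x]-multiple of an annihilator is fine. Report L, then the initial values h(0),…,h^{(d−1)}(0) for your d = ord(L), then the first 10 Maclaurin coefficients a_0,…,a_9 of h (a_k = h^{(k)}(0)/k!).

f: a_k = 0, 9, 0, -27, 0, 729/5, 0, -6561/7, 0, 6561, …
g: a_k = 1, 1, 3, 5, 11, 21, 43, 85, 171, 341, …
Sym-product of L_f,L_g gives L₀ (≤ ord 2).
h₀' ⇒ L via d/dx closure of L₀.
L = (-30 + 2106·x^2 + 3888·x^3 + 11664·x^4) + (15 + 78·x + 27·x^2 + 306·x^3 + 3888·x^4 + 7776·x^5)·Dx + (-2 - 7·x - 59·x^2 + 9·x^3 - 261·x^4 + 648·x^5 + 972·x^6)·Dx^2  (order 2).
h: a_k = 9, 18, 0, 72, 819, 5994/5, -14346/5, -576/7, 1805247/35, 399726/7, …
ICs: h(0) = 9, h′(0) = 18.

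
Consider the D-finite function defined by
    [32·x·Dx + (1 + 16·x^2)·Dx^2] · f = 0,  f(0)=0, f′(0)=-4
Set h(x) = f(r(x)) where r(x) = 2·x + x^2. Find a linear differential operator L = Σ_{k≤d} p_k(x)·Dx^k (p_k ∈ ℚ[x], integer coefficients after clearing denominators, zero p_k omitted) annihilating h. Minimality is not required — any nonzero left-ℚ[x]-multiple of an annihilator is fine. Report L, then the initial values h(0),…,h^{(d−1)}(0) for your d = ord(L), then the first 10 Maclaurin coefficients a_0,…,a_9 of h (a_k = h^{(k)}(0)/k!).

L = (-1 + 128·x + 256·x^2 + 192·x^3 + 48·x^4)·Dx + (1 + x + 64·x^2 + 128·x^3 + 80·x^4 + 16·x^5)·Dx^2  (order 2).
h: a_k = 0, -8, -4, 512/3, 256, -32128/5, -49088/3, 1982464/7, 1040384, -120080384/9, …
ICs: h(0) = 0, h′(0) = -8.

f: a_k = 0, -4, 0, 64/3, 0, -1024/5, 0, 16384/7, 0, -262144/9, …
Change of var in L_f (x↦r) gives L₀.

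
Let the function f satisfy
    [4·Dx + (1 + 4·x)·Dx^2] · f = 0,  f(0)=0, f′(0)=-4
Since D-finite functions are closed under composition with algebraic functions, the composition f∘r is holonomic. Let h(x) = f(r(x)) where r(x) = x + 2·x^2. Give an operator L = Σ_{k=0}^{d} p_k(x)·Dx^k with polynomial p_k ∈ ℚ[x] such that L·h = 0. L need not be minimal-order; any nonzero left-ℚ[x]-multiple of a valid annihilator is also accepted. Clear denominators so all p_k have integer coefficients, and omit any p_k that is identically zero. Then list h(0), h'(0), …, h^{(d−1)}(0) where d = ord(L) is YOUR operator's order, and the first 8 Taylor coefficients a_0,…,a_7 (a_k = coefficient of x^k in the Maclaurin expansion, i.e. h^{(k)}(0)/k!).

L = (16·x + 32·x^2)·Dx + (1 + 8·x + 24·x^2 + 32·x^3)·Dx^2  (order 2).
h: a_k = 0, -4, 0, 32/3, -32, 256/5, 0, -2048/7, …
ICs: h(0) = 0, h′(0) = -4.

f: a_k = 0, -4, 8, -64/3, 64, -1024/5, 2048/3, -16384/7, …
L₀ from L_f via x↦r, Dx↦r'^{-1}Dx.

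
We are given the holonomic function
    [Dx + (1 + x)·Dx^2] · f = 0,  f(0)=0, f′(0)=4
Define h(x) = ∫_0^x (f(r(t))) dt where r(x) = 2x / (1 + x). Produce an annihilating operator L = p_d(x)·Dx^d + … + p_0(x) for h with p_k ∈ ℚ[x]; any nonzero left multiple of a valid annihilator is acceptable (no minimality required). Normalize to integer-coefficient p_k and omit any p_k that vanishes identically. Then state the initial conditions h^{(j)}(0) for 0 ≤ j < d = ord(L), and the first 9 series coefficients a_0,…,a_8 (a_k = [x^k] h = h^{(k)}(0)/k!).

f: a_k = 0, 4, -2, 4/3, -1, 4/5, -2/3, 4/7, -1/2, …
L₀ from L_f via x↦r, Dx↦r'^{-1}Dx.
∫: right-multiply L₀ by Dx.
L = (4 + 6·x)·Dx^2 + (1 + 4·x + 3·x^2)·Dx^3  (order 3).
h: a_k = 0, 0, 4, -16/3, 26/3, -16, 484/15, -208/3, 1093/7, …
ICs: h(0) = 0, h′(0) = 0, h′′(0) = 8.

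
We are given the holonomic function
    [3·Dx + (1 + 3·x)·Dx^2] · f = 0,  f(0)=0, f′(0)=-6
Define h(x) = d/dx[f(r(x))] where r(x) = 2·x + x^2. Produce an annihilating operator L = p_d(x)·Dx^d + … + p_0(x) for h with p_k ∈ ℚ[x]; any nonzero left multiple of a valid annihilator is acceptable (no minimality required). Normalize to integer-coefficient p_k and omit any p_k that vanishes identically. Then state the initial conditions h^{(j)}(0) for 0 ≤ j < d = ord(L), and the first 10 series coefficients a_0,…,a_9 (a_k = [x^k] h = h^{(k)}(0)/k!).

L = (5 + 6·x + 3·x^2) + (1 + 7·x + 9·x^2 + 3·x^3)·Dx  (order 1).
h: a_k = -12, 60, -324, 1764, -9612, 52380, -285444, 1555524, -8476812, 46194300, …
ICs: h(0) = -12.

f: a_k = 0, -6, 9, -18, 81/2, -486/5, 243, -4374/7, 6561/4, -4374, …
f∘r: x↦r, Dx↦Dx/r' in L_f ⇒ L₀.
Derive L from L₀ (diff closure).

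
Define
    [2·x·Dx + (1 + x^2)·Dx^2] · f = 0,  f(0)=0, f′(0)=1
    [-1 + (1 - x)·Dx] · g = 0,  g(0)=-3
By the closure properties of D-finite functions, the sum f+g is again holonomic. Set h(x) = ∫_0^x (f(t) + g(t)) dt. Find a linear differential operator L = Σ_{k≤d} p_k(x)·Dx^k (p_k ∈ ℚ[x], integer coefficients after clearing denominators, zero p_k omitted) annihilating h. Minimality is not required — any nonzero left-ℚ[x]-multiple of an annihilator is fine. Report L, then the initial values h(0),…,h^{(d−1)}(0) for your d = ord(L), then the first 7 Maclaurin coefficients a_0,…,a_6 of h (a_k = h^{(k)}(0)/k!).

L = (2 - 8·x - 6·x^2)·Dx^2 + (-4 + 2·x - 4·x^2 - 6·x^3)·Dx^3 + (1 - x^4)·Dx^4  (order 4).
h: a_k = 0, -3, -1, -1, -5/6, -3/5, -7/15, …
ICs: h(0) = 0, h′(0) = -3, h′′(0) = -2, h′′′(0) = -6.

f: a_k = 0, 1, 0, -1/3, 0, 1/5, 0, …
g: a_k = -3, -3, -3, -3, -3, -3, -3, …
h₀=f+g: left-lcm gives L₀, ord ≤ 3.
h=∫₀ˣh₀: take L = L₀·Dx.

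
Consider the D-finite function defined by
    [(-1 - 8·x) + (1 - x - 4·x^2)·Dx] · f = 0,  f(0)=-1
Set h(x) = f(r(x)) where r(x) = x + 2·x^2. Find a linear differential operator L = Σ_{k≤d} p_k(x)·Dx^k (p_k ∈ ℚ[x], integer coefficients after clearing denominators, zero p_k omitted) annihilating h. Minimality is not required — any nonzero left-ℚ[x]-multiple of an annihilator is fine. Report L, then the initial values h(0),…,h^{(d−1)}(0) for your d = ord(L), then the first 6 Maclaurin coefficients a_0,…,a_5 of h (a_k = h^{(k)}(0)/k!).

f: a_k = -1, -1, -5, -9, -29, -65, …
f∘r: x↦r, Dx↦Dx/r' in L_f ⇒ L₀.
L = (1 + 12·x + 48·x^2 + 64·x^3) + (-1 + x + 6·x^2 + 16·x^3 + 16·x^4)·Dx  (order 1).
h: a_k = -1, -1, -7, -29, -103, -405, …
ICs: h(0) = -1.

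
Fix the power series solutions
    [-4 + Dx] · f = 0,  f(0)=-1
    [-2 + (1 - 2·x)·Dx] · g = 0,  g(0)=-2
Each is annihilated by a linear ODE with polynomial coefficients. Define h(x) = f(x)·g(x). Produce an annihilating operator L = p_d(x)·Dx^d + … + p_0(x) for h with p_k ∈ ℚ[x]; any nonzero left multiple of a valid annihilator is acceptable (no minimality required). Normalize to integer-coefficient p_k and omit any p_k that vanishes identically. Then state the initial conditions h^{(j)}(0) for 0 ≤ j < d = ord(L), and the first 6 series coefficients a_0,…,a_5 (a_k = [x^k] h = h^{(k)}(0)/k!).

f: a_k = -1, -4, -8, -32/3, -32/3, -128/15, …
g: a_k = -2, -4, -8, -16, -32, -64, …
h₀=f·g: eliminate ⇒ L₀, order ≤ 1·1.
L = (6 - 8·x) + (-1 + 2·x)·Dx  (order 1).
h: a_k = 2, 12, 40, 304/3, 224, 6976/15, …
ICs: h(0) = 2.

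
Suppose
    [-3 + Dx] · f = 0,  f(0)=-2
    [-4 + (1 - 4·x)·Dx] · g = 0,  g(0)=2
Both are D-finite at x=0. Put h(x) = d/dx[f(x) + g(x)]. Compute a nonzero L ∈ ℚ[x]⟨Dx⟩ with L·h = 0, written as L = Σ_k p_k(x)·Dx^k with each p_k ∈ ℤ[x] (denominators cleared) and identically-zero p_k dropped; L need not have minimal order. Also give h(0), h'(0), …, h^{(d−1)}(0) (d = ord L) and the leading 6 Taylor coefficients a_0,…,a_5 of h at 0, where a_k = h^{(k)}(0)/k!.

f: a_k = -2, -6, -9, -9, -27/4, -81/20, …
g: a_k = 2, 8, 32, 128, 512, 2048, …
h₀=f+g: left-lcm gives L₀, ord ≤ 2.
h=h₀': d/dx-closure on L₀ ⇒ L.
L = (216 + 288·x) + (-87 - 72·x + 144·x^2)·Dx + (5 - 8·x - 48·x^2)·Dx^2  (order 2).
h: a_k = 2, 46, 357, 2021, 40879/4, 982797/20, …
ICs: h(0) = 2, h′(0) = 46.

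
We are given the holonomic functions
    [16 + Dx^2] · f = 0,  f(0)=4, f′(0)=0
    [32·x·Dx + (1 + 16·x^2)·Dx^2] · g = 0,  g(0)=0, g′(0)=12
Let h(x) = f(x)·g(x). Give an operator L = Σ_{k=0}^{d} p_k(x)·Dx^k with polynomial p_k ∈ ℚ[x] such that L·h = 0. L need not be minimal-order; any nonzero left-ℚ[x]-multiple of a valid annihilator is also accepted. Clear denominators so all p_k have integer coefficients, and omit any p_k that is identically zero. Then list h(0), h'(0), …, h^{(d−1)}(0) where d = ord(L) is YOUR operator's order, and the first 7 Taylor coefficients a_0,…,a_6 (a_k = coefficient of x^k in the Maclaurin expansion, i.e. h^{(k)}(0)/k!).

f: a_k = 4, 0, -32, 0, 128/3, 0, -1024/45, …
g: a_k = 0, 12, 0, -64, 0, 3072/5, 0, …
Product ⇒ symmetric product L₀, ord ≤ 4.
L = (1280 + 53248·x^2 + 360448·x^4 + 2097152·x^6 + 8388608·x^8) + (1536·x + 40960·x^3 + 393216·x^5 + 2097152·x^7)·Dx + (96 + 4096·x^2 + 36864·x^4 + 262144·x^6 + 1048576·x^8)·Dx^2 + (96·x + 2560·x^3 + 24576·x^5 + 131072·x^7)·Dx^3 + (1 + 48·x^2 + 896·x^4 + 8192·x^6 + 32768·x^8)·Dx^4  (order 4).
h: a_k = 0, 48, 0, -640, 0, 25088/5, 0, …
ICs: h(0) = 0, h′(0) = 48, h′′(0) = 0, h′′′(0) = -3840.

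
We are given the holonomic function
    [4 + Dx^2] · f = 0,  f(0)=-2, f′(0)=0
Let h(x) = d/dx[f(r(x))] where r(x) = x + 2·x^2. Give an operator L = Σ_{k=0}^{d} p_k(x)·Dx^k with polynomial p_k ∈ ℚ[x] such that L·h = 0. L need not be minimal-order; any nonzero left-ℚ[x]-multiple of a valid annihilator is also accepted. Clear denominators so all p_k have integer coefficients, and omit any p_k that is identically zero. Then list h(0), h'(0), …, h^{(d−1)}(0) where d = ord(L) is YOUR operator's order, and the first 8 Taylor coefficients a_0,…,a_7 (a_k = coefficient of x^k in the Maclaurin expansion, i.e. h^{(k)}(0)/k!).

L = (52 + 64·x + 384·x^2 + 1024·x^3 + 1024·x^4) + (-12 - 48·x)·Dx + (1 + 8·x + 16·x^2)·Dx^2  (order 2).
h: a_k = 0, 8, 48, 176/3, -160/3, -2864/15, -4256/15, -26912/315, …
ICs: h(0) = 0, h′(0) = 8.

f: a_k = -2, 0, 4, 0, -4/3, 0, 8/45, 0, …
f∘r: x↦r, Dx↦Dx/r' in L_f ⇒ L₀.
Derive L from L₀ (diff closure).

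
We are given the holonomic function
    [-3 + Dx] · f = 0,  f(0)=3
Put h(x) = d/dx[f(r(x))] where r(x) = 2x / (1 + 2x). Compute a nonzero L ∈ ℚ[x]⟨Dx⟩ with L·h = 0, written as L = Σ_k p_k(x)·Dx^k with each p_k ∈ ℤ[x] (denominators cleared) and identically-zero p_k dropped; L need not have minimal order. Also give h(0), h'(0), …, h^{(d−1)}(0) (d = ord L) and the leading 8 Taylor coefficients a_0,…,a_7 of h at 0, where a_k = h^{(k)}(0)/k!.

L = (2 - 8·x) + (-1 - 4·x - 4·x^2)·Dx  (order 1).
h: a_k = 18, 36, -108, 72, 252, -4968/5, 9864/5, -77904/35, …
ICs: h(0) = 18.

f: a_k = 3, 9, 27/2, 27/2, 81/8, 243/40, 243/80, 729/560, …
h₀=f(r): pull back L_f along r ⇒ L₀.
h₀' ⇒ L via d/dx closure of L₀.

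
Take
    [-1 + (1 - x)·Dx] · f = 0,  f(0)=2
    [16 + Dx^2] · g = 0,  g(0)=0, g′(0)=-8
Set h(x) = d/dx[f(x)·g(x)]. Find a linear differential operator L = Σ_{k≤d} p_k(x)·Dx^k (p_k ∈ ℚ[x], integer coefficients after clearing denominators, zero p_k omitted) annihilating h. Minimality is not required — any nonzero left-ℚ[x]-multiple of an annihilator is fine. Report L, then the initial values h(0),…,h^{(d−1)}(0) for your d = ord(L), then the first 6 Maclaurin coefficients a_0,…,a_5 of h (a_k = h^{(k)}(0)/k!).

L = (14 - 32·x + 16·x^2) + (-2 + 2·x)·Dx + (1 - 2·x + x^2)·Dx^2  (order 2).
h: a_k = -16, -32, 80, 320/3, -112/3, -224/5, …
ICs: h(0) = -16, h′(0) = -32.

f: a_k = 2, 2, 2, 2, 2, 2, …
g: a_k = 0, -8, 0, 64/3, 0, -256/15, …
Product ⇒ symmetric product L₀, ord ≤ 2.
Derive L from L₀ (diff closure).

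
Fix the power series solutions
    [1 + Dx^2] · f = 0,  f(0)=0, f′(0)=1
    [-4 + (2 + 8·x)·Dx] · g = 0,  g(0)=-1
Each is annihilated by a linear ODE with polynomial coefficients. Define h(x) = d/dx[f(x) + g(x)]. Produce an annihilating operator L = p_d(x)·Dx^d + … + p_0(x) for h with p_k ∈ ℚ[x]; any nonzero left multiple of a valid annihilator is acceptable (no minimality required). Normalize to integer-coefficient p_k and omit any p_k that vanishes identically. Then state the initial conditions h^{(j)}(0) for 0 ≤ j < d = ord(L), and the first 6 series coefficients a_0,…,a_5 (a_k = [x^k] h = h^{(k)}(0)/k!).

L = (-122 - 16·x - 32·x^2) + (-13 - 60·x - 48·x^2 - 64·x^3)·Dx + (-122 - 16·x - 32·x^2)·Dx^2 + (-13 - 60·x - 48·x^2 - 64·x^3)·Dx^3  (order 3).
h: a_k = -1, 4, -25/2, 40, -3359/24, 504, …
ICs: h(0) = -1, h′(0) = 4, h′′(0) = -25.

f: a_k = 0, 1, 0, -1/6, 0, 1/120, …
g: a_k = -1, -2, 2, -4, 10, -28, …
L₀ := lclm(L_f,L_g); ord L₀ ≤ 2+1.
Derive L from L₀ (diff closure).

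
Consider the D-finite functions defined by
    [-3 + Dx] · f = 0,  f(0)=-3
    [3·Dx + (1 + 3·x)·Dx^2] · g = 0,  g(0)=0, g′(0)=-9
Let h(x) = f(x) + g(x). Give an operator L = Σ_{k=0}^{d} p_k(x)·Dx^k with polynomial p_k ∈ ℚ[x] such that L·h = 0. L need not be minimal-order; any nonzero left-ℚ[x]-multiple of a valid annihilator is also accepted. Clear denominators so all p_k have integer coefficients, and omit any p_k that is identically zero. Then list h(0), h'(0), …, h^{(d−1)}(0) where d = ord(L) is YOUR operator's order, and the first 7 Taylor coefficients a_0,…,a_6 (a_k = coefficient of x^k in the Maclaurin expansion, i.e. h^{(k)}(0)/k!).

f: a_k = -3, -9, -27/2, -27/2, -81/8, -243/40, -243/80, …
g: a_k = 0, -9, 27/2, -27, 243/4, -729/5, 729/2, …
Weyl lclm of L_f,L_g ⇒ L₀ (ord ≤ 3).
L = (-27 - 27·x)·Dx + (3 - 18·x - 27·x^2)·Dx^2 + (2 + 9·x + 9·x^2)·Dx^3  (order 3).
h: a_k = -3, -18, 0, -81/2, 405/8, -1215/8, 28917/80, …
ICs: h(0) = -3, h′(0) = -18, h′′(0) = 0.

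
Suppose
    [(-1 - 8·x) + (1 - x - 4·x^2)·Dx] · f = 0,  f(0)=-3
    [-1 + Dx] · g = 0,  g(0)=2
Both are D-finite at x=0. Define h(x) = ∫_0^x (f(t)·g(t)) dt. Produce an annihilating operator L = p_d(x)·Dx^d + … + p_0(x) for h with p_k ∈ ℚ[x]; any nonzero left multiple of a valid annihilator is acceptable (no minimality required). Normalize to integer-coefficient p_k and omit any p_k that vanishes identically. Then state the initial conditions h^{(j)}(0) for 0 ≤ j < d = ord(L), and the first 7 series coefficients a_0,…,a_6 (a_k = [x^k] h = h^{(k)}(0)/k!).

f: a_k = -3, -3, -15, -27, -87, -195, -543, …
g: a_k = 2, 2, 1, 1/3, 1/12, 1/60, 1/360, …
Product ⇒ symmetric product L₀, ord ≤ 1.
Integrate: L := L₀·Dx.
L = (2 + 7·x - 4·x^2)·Dx + (-1 + x + 4·x^2)·Dx^2  (order 2).
h: a_k = 0, -6, -6, -13, -22, -977/20, -5963/60, …
ICs: h(0) = 0, h′(0) = -6.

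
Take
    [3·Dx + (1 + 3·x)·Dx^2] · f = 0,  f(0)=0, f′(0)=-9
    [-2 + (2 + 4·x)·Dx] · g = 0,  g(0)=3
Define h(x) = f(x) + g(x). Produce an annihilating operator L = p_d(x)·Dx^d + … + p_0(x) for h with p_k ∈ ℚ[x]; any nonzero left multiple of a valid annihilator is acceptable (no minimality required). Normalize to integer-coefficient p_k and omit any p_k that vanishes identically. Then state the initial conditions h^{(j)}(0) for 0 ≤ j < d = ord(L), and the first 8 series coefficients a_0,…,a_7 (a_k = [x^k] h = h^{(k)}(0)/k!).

f: a_k = 0, -9, 27/2, -27, 243/4, -729/5, 729/2, -6561/7, …
g: a_k = 3, 3, -3/2, 3/2, -15/8, 21/8, -63/16, 99/16, …
Sum ⇒ L₀ = lclm(L_f,L_g) in ℚ(x)⟨Dx⟩.
L = (18 + 18·x)·Dx + (30 + 108·x + 90·x^2)·Dx^2 + (4 + 26·x + 54·x^2 + 36·x^3)·Dx^3  (order 3).
h: a_k = 3, -6, 12, -51/2, 471/8, -5727/40, 5769/16, -104283/112, …
ICs: h(0) = 3, h′(0) = -6, h′′(0) = 24.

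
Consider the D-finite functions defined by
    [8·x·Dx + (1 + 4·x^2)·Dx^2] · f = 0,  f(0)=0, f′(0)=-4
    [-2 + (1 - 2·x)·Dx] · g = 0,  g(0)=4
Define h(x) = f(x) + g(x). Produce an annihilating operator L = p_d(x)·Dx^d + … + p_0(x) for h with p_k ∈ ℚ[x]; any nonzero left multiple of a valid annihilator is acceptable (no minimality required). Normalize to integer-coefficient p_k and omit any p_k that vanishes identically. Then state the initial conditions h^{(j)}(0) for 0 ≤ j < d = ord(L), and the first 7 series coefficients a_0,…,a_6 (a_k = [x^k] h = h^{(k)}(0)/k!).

L = (8 - 64·x - 96·x^2)·Dx + (-8 + 8·x - 32·x^2 - 96·x^3)·Dx^2 + (1 - 16·x^4)·Dx^3  (order 3).
h: a_k = 4, 4, 16, 112/3, 64, 576/5, 256, …
ICs: h(0) = 4, h′(0) = 4, h′′(0) = 32.

f: a_k = 0, -4, 0, 16/3, 0, -64/5, 0, …
g: a_k = 4, 8, 16, 32, 64, 128, 256, …
Sum ⇒ L₀ = lclm(L_f,L_g) in ℚ(x)⟨Dx⟩.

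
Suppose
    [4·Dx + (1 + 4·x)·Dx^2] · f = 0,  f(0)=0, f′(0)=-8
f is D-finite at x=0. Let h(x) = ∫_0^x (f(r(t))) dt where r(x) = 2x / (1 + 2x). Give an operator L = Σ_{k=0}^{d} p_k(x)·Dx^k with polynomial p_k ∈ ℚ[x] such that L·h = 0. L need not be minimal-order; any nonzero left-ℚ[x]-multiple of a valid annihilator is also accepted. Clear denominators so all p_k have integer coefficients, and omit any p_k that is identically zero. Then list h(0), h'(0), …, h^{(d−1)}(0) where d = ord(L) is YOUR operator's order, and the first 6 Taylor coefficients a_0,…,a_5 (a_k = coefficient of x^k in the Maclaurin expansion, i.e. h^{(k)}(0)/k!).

L = (12 + 40·x)·Dx^2 + (1 + 12·x + 20·x^2)·Dx^3  (order 3).
h: a_k = 0, 0, -8, 32, -496/3, 4992/5, …
ICs: h(0) = 0, h′(0) = 0, h′′(0) = -16.

f: a_k = 0, -8, 16, -128/3, 128, -2048/5, …
L₀ from L_f via x↦r, Dx↦r'^{-1}Dx.
h=∫h₀ ⇒ L = L₀·Dx.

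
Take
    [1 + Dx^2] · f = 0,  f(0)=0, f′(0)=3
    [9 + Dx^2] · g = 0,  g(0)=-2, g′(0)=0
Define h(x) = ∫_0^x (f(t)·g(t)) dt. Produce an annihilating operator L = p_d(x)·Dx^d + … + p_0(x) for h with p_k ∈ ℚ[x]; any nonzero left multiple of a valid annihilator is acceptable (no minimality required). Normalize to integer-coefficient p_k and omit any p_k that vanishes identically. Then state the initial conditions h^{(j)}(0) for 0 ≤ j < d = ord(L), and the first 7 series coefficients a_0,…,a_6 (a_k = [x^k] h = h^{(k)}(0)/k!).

L = 64·Dx + 20·Dx^3 + Dx^5  (order 5).
h: a_k = 0, 0, -3, 0, 7, 0, -62/15, …
ICs: h(0) = 0, h′(0) = 0, h′′(0) = -6, h′′′(0) = 0, h′′′′(0) = 168.

f: a_k = 0, 3, 0, -1/2, 0, 1/40, 0, …
g: a_k = -2, 0, 9, 0, -27/4, 0, 81/40, …
L₀ := L_f ⊗_s L_g (sym. prod.), ord ≤ 4.
h=∫h₀ ⇒ L = L₀·Dx.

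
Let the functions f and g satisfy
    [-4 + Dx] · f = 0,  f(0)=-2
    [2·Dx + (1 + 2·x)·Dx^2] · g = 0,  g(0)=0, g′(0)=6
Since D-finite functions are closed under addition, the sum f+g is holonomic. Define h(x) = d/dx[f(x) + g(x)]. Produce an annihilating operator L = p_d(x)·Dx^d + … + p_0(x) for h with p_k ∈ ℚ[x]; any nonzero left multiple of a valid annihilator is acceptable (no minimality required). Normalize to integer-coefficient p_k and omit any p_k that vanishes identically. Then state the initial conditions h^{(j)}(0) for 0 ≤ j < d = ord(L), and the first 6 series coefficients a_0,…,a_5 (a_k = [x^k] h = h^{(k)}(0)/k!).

f: a_k = -2, -8, -16, -64/3, -64/3, -256/15, …
g: a_k = 0, 6, -6, 8, -12, 96/5, …
f+g: L₀ = lclm(L_f,L_g), ord ≤ 1+2.
h₀' ⇒ L via d/dx closure of L₀.
L = (-32 - 32·x) + (-4 - 32·x - 32·x^2)·Dx + (3 + 10·x + 8·x^2)·Dx^2  (order 2).
h: a_k = -2, -44, -40, -400/3, 32/3, -3904/15, …
ICs: h(0) = -2, h′(0) = -44.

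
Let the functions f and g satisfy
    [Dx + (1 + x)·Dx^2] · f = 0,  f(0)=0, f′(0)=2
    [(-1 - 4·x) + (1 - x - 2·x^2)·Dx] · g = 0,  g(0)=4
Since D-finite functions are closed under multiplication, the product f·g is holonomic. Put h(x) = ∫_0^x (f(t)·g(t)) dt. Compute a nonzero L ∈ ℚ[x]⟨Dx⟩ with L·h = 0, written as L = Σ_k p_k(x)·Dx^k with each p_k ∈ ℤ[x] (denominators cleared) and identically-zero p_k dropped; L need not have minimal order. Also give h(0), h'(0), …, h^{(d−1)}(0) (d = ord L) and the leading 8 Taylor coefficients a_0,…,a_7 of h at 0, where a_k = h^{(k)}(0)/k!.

f: a_k = 0, 2, -1, 2/3, -1/2, 2/5, -1/3, 2/7, …
g: a_k = 4, 4, 12, 20, 44, 84, 172, 340, …
Sym-product of L_f,L_g gives L₀ (≤ ord 2).
∫: right-multiply L₀ by Dx.
L = (5 + 8·x)·Dx + (1 + 11·x + 10·x^2)·Dx^2 + (-1 + 3·x^2 + 2·x^3)·Dx^3  (order 3).
h: a_k = 0, 0, 4, 4/3, 17/3, 86/15, 63/5, 94/5, …
ICs: h(0) = 0, h′(0) = 0, h′′(0) = 8.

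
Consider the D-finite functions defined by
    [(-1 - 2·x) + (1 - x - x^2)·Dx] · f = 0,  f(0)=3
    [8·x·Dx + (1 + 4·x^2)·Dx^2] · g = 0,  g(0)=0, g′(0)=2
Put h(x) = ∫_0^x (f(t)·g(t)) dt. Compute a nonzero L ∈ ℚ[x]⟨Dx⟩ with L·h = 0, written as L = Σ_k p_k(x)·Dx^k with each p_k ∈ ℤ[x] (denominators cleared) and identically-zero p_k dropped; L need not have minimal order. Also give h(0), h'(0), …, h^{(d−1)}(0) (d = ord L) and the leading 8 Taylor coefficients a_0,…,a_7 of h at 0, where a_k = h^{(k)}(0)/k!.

L = (2 + 8·x + 24·x^2)·Dx + (2 - 4·x + 16·x^2 + 24·x^3)·Dx^2 + (-1 + x - 3·x^2 + 4·x^3 + 4·x^4)·Dx^3  (order 3).
h: a_k = 0, 0, 3, 2, 1, 2, 83/15, 216/35, …
ICs: h(0) = 0, h′(0) = 0, h′′(0) = 6.

f: a_k = 3, 3, 6, 9, 15, 24, 39, 63, …
g: a_k = 0, 2, 0, -8/3, 0, 32/5, 0, -128/7, …
Sym-product of L_f,L_g gives L₀ (≤ ord 2).
h=∫₀ˣh₀: take L = L₀·Dx.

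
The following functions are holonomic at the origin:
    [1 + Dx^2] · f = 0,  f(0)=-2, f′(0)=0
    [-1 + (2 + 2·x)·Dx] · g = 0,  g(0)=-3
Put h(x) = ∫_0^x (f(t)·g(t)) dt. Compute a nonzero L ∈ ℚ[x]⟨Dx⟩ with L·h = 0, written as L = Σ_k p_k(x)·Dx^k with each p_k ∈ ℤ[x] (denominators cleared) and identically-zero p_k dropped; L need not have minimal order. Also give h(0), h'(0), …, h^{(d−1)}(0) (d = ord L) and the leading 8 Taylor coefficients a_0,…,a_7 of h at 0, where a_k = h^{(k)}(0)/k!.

f: a_k = -2, 0, 1, 0, -1/12, 0, 1/360, 0, …
g: a_k = -3, -3/2, 3/8, -3/16, 15/128, -21/256, 63/1024, -99/2048, …
Sym-product of L_f,L_g gives L₀ (≤ ord 2).
h=∫h₀ ⇒ L = L₀·Dx.
L = (7 + 8·x + 4·x^2)·Dx + (-4 - 4·x)·Dx^2 + (4 + 8·x + 4·x^2)·Dx^3  (order 3).
h: a_k = 0, 6, 3/2, -5/4, -9/32, 5/64, 13/768, -349/53760, …
ICs: h(0) = 0, h′(0) = 6, h′′(0) = 3.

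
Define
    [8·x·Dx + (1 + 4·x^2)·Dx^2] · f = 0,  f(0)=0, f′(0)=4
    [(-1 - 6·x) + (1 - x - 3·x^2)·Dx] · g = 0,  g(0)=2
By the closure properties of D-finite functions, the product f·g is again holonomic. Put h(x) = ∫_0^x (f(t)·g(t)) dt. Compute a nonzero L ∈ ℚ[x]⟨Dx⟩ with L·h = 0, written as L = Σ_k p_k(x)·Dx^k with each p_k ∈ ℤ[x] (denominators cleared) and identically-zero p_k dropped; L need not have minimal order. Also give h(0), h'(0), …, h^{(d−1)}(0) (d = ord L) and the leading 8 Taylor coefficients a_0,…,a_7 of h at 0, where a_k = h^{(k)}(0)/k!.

f: a_k = 0, 4, 0, -16/3, 0, 64/5, 0, -256/7, …
g: a_k = 2, 2, 8, 14, 38, 80, 194, 434, …
Sym-product of L_f,L_g gives L₀ (≤ ord 2).
∫: right-multiply L₀ by Dx.
L = (6 + 8·x + 72·x^2)·Dx + (2 + 4·x + 16·x^2 + 72·x^3)·Dx^2 + (-1 + x - x^2 + 4·x^3 + 12·x^4)·Dx^3  (order 3).
h: a_k = 0, 0, 4, 8/3, 16/3, 136/15, 1012/45, 4064/105, …
ICs: h(0) = 0, h′(0) = 0, h′′(0) = 8.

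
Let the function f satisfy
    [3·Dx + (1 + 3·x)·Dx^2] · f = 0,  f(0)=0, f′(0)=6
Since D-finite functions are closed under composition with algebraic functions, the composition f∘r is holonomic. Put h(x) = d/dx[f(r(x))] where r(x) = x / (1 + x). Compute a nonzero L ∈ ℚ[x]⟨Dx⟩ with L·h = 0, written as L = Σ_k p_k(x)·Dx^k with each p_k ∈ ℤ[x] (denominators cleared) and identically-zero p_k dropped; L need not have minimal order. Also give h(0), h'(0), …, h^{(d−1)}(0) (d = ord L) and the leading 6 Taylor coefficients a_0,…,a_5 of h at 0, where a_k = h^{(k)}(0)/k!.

f: a_k = 0, 6, -9, 18, -81/2, 486/5, …
h₀=f(r): pull back L_f along r ⇒ L₀.
Differentiate: ansatz ord ≤ ord L₀ ⇒ L.
L = (5 + 8·x) + (1 + 5·x + 4·x^2)·Dx  (order 1).
h: a_k = 6, -30, 126, -510, 2046, -8190, …
ICs: h(0) = 6.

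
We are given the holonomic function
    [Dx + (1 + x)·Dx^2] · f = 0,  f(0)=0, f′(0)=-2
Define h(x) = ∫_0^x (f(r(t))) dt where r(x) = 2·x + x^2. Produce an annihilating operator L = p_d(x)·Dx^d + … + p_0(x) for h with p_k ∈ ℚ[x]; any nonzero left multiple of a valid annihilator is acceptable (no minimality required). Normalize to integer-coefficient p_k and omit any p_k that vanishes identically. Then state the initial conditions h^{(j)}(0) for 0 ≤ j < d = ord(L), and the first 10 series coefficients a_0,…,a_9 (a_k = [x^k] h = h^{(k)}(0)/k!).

L = Dx^2 + (1 + x)·Dx^3  (order 3).
h: a_k = 0, 0, -2, 2/3, -1/3, 1/5, -2/15, 2/21, -1/14, 1/18, …
ICs: h(0) = 0, h′(0) = 0, h′′(0) = -4.

f: a_k = 0, -2, 1, -2/3, 1/2, -2/5, 1/3, -2/7, 1/4, -2/9, …
L₀ from L_f via x↦r, Dx↦r'^{-1}Dx.
h=∫₀ˣh₀: take L = L₀·Dx.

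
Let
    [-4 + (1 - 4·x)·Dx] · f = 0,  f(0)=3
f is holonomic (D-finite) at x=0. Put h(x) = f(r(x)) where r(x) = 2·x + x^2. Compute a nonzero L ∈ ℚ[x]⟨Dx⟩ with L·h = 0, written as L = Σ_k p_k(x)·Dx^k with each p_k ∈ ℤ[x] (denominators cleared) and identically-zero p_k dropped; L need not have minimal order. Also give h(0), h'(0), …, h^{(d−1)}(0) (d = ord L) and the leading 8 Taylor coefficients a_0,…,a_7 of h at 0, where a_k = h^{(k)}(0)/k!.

f: a_k = 3, 12, 48, 192, 768, 3072, 12288, 49152, …
Substitute x→r, Dx→(1/r')Dx; clear ⇒ L₀.
L = (8 + 8·x) + (-1 + 8·x + 4·x^2)·Dx  (order 1).
h: a_k = 3, 24, 204, 1728, 14640, 124032, 1050816, 8902656, …
ICs: h(0) = 3.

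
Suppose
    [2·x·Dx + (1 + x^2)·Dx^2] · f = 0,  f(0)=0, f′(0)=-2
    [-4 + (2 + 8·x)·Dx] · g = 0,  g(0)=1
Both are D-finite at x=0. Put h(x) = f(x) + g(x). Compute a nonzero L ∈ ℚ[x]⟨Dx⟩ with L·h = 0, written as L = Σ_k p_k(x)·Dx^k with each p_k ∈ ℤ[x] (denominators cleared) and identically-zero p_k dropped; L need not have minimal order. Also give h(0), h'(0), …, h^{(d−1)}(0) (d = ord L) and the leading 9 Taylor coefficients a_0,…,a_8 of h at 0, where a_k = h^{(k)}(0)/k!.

L = (-4 - 40·x + 12·x^2 + 24·x^3)·Dx + (-14 - 16·x - 50·x^2 + 48·x^3 + 84·x^4)·Dx^2 + (-2 - 6·x + 12·x^2 + 18·x^3 + 14·x^4 + 24·x^5)·Dx^3  (order 3).
h: a_k = 1, 0, -2, 14/3, -10, 138/5, -84, 1850/7, -858, …
ICs: h(0) = 1, h′(0) = 0, h′′(0) = -4.

f: a_k = 0, -2, 0, 2/3, 0, -2/5, 0, 2/7, 0, …
g: a_k = 1, 2, -2, 4, -10, 28, -84, 264, -858, …
Weyl lclm of L_f,L_g ⇒ L₀ (ord ≤ 3).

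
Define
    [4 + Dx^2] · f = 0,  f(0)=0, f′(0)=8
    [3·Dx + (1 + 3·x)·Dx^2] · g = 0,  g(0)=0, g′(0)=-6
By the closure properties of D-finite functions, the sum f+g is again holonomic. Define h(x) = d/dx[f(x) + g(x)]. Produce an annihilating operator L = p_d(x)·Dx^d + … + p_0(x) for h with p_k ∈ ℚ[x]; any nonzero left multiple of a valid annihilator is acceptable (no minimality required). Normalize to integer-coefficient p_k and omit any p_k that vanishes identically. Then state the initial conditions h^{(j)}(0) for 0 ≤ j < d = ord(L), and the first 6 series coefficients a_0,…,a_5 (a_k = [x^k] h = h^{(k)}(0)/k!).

f: a_k = 0, 8, 0, -16/3, 0, 16/15, …
g: a_k = 0, -6, 9, -18, 81/2, -486/5, …
Sum ⇒ L₀ = lclm(L_f,L_g) in ℚ(x)⟨Dx⟩.
Derive L from L₀ (diff closure).
L = (348 + 144·x + 216·x^2) + (44 + 180·x + 216·x^2 + 216·x^3)·Dx + (87 + 36·x + 54·x^2)·Dx^2 + (11 + 45·x + 54·x^2 + 54·x^3)·Dx^3  (order 3).
h: a_k = 2, 18, -70, 162, -1442/3, 1458, …
ICs: h(0) = 2, h′(0) = 18, h′′(0) = -140.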